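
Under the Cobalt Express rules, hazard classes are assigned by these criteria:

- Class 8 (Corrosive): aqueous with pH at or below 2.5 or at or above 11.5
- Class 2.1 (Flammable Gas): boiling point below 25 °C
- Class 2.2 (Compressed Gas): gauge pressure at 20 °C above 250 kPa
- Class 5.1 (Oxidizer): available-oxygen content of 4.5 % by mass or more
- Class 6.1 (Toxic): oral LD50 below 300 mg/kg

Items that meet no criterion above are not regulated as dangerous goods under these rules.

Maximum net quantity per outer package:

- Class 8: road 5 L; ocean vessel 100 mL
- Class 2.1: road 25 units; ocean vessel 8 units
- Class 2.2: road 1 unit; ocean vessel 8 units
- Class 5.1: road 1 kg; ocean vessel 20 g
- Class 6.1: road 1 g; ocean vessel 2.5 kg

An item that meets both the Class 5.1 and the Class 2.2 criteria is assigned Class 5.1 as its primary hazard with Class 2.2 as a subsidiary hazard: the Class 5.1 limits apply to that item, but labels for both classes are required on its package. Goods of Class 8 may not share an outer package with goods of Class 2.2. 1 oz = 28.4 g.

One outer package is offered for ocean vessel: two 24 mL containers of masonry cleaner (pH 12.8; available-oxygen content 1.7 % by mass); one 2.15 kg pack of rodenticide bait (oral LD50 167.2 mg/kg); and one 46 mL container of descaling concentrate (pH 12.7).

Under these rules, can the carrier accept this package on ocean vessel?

Yes

pH 12.8 meets the Class 8 criterion (Corrosive), so the masonry cleaner is Class 8.
The rodenticide bait has oral LD50 167.2 mg/kg, which is < 300 mg/kg, so it is Class 6.1 (Toxic).
pH 12.7 meets the Class 8 criterion (Corrosive), so the descaling concentrate is Class 8.
Class 8 net quantity: (two 24 mL containers = 48 mL) + 46 mL = 94 mL.
That is within the Class 8 ocean vessel limit of 100 mL.
Class 6.1 quantity: 2.15 kg.
That is within the Class 6.1 ocean vessel limit of 2.5 kg.
The segregation rule (Class 8 with Class 2.2) does not apply to Class 8 with Class 6.1.
Every hazard class is within its ocean vessel limit and no segregation rule is violated.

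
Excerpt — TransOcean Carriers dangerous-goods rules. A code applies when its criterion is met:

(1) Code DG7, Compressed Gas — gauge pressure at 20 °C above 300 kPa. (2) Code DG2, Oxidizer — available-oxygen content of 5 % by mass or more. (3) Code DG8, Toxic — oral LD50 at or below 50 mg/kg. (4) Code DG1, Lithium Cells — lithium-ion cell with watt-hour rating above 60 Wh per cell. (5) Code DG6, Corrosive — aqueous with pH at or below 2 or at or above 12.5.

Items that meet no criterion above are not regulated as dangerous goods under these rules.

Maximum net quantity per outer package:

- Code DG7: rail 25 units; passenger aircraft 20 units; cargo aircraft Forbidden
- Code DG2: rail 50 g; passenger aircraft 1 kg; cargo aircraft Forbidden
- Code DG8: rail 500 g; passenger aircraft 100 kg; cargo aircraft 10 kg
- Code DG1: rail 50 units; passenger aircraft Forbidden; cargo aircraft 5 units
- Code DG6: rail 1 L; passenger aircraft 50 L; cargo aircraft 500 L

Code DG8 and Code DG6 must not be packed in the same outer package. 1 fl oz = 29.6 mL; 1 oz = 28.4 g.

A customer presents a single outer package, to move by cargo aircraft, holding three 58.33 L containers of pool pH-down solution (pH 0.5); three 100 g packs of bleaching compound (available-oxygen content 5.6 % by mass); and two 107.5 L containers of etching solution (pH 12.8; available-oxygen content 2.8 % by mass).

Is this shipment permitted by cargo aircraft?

No

The pool pH-down solution has pH 0.5, which is ≤ 2, so it is Code DG6 (Corrosive).
Available-oxygen content 5.6 % by mass meets the Code DG2 criterion (Oxidizer), so the bleaching compound is Code DG2.
The etching solution has pH 12.8, which is ≥ 12.5, so it is Code DG6 (Corrosive).
Code DG6 net quantity: (three 58.33 L containers = 174.99 L) + (two 107.5 L containers = 215 L) = 389.99 L.
389.99 L ≤ 500 L (cargo aircraft limit, Code DG6) — within limit.
Code DG2 quantity: three 100 g packs = 300 g.
By cargo aircraft, Code DG2 is Forbidden regardless of quantity.
The segregation rule (Code DG8 with Code DG6) does not apply to Code DG6 with Code DG2.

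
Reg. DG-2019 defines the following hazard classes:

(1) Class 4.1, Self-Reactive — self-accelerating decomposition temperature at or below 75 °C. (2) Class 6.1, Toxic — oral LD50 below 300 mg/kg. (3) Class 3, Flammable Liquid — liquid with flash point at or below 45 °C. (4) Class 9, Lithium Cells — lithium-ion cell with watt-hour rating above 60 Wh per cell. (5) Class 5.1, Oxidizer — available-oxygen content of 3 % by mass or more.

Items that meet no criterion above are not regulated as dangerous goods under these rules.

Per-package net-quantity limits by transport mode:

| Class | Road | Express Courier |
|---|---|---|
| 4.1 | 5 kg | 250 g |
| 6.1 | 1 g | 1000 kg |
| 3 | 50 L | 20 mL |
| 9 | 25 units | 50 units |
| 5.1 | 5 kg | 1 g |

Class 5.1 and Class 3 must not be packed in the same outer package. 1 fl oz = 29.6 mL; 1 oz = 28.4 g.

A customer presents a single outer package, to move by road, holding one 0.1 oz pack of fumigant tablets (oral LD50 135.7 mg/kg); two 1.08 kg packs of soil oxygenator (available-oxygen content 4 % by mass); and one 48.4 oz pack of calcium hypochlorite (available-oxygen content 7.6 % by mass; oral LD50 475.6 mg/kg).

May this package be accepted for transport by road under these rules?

No

Oral LD50 135.7 mg/kg meets the Class 6.1 criterion (Toxic), so the fumigant tablets are Class 6.1.
The soil oxygenator has available-oxygen content 4 % by mass, which is ≥ 3 % by mass, so it is Class 5.1 (Oxidizer).
The calcium hypochlorite has available-oxygen content 7.6 % by mass, which is ≥ 3 % by mass, so it is Class 5.1 (Oxidizer).
Class 5.1 net quantity: (two 1.08 kg packs = 2.16 kg) + (one 48.4 oz pack = 1374.56 g) = 3534.56 g.
That is within the Class 5.1 road limit of 5 kg.
Class 6.1 quantity: one 0.1 oz pack = 2.84 g.
2.84 g exceeds the road limit of 1 g for Class 6.1.
The segregation rule (Class 5.1 with Class 3) does not apply to Class 5.1 with Class 6.1.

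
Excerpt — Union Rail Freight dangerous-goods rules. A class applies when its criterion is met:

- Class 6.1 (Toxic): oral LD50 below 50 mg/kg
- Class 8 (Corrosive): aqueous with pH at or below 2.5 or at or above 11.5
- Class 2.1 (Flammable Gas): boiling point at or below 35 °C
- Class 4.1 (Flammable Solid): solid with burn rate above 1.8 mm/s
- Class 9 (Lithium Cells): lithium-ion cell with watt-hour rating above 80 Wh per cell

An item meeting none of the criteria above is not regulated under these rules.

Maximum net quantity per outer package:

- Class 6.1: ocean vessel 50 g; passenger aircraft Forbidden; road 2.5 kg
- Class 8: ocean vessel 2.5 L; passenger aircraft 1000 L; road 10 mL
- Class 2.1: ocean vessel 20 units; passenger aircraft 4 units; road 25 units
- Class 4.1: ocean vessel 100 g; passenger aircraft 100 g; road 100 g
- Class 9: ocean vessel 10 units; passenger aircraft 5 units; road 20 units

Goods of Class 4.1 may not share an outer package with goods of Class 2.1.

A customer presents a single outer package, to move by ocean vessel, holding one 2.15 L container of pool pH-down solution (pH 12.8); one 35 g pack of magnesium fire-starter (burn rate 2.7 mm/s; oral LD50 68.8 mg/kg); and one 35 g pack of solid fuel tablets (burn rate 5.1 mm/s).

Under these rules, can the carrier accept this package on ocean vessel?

Yes

The pool pH-down solution has pH 12.8, which is ≥ 11.5, so it is Class 8 (Corrosive).
Burn rate 2.7 mm/s meets the Class 4.1 criterion (Flammable Solid), so the magnesium fire-starter is Class 4.1.
Burn rate 5.1 mm/s meets the Class 4.1 criterion (Flammable Solid), so the solid fuel tablets are Class 4.1.
Total Class 4.1: 35 g + 35 g = 70 g.
70 g is within the ocean vessel limit of 100 g for Class 4.1.
Class 8 quantity: 2.15 L.
2.15 L ≤ 2.5 L (ocean vessel limit, Class 8) — within limit.
The segregation rule (Class 4.1 with Class 2.1) does not apply to Class 4.1 with Class 8.
Every hazard class is within its ocean vessel limit and no segregation rule is violated.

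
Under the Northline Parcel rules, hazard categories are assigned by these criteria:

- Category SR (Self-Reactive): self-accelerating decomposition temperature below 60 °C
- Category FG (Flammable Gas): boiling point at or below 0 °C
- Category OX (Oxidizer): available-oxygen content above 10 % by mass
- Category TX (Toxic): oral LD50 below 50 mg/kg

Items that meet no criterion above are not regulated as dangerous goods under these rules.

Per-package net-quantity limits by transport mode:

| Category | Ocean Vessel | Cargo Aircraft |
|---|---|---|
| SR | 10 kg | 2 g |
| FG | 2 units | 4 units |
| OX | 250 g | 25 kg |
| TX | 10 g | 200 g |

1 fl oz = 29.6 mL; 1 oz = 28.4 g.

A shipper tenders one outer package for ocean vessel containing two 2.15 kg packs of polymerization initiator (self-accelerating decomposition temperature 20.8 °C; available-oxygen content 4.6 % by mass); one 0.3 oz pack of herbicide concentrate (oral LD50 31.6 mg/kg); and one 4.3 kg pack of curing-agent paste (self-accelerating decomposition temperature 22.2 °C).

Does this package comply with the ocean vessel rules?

Yes

Polymerization initiator: self-accelerating decomposition temperature 20.8 °C < 60 °C → Category SR (Self-Reactive).
With oral LD50 31.6 mg/kg (< 50 mg/kg), the herbicide concentrate falls in Category TX.
Self-accelerating decomposition temperature 22.2 °C meets the Category SR criterion (Self-Reactive), so the curing-agent paste is Category SR.
Category SR net quantity: (two 2.15 kg packs = 4.3 kg) + 4.3 kg = 8.6 kg.
That is within the Category SR ocean vessel limit of 10 kg.
Category TX quantity: one 0.3 oz pack = 8.52 g.
8.52 g is within the ocean vessel limit of 10 g for Category TX.
Every hazard category is within its ocean vessel limit and no segregation rule is violated.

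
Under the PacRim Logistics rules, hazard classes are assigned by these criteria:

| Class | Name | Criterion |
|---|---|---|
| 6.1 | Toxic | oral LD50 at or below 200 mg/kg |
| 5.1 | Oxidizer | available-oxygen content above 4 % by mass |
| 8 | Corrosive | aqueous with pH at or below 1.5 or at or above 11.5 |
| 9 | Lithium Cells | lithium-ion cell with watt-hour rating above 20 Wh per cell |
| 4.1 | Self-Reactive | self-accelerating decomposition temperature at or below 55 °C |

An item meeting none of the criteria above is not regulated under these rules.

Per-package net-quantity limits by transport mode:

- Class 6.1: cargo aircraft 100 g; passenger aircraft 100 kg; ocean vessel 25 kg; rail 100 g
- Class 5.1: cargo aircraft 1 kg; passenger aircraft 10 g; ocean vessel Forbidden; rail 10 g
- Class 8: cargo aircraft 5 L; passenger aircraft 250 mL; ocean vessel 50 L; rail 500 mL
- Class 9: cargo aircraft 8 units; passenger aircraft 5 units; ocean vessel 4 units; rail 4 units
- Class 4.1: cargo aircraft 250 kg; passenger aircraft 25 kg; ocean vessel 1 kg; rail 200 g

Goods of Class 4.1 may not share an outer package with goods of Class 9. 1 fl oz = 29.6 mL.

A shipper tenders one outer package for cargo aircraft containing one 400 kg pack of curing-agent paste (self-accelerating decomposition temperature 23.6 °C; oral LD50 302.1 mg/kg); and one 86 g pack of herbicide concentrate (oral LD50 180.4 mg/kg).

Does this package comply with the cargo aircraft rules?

Self-accelerating decomposition temperature 23.6 °C meets the Class 4.1 criterion (Self-Reactive), so the curing-agent paste is Class 4.1.
With oral LD50 180.4 mg/kg (≤ 200 mg/kg), the herbicide concentrate falls in Class 6.1.
Class 4.1 quantity: 400 kg.
400 kg > 250 kg (cargo aircraft limit, Class 4.1) — over the limit.
Class 6.1 quantity: 86 g.
86 g ≤ 100 g (cargo aircraft limit, Class 6.1) — within limit.
The segregation rule (Class 4.1 with Class 9) does not apply to Class 4.1 with Class 6.1.

No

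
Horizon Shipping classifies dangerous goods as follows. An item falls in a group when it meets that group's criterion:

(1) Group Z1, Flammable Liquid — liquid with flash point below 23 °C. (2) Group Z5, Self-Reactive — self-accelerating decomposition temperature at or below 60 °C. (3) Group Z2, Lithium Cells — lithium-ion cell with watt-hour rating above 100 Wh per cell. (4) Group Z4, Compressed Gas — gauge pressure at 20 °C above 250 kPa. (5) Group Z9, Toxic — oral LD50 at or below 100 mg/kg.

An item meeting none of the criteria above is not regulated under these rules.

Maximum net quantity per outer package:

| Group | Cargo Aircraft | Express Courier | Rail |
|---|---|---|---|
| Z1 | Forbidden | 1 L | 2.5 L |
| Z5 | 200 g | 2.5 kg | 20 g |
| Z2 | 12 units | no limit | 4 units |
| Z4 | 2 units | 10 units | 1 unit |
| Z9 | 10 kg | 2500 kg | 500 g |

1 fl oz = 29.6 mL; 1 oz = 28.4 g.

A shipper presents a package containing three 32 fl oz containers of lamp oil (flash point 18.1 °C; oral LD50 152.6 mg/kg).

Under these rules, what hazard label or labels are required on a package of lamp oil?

Group Z1

The lamp oil has flash point 18.1 °C, which is < 23 °C, so it is Group Z1 (Flammable Liquid).
Only the Group Z1 label is required.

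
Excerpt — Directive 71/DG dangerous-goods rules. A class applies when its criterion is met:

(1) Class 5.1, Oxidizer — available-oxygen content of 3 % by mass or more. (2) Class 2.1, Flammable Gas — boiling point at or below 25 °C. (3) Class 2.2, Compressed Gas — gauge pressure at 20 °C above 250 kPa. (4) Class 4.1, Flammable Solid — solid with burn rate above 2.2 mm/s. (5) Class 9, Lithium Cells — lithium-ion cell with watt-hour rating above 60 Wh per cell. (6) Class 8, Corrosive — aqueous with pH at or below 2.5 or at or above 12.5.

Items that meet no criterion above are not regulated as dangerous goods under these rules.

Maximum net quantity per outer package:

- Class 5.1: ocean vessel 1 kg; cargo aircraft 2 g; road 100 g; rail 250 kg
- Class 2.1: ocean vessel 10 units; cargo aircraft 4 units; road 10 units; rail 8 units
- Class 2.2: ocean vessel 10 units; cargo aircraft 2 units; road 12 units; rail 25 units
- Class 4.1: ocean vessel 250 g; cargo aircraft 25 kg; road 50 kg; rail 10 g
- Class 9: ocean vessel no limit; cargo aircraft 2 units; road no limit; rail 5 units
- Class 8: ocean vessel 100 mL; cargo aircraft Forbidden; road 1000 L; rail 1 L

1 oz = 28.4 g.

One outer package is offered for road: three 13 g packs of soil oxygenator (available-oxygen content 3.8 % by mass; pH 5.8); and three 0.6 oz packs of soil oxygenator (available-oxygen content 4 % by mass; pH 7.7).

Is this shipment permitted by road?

Yes

The soil oxygenator has available-oxygen content 3.8 % by mass, which is ≥ 3 % by mass, so it is Class 5.1 (Oxidizer).
With available-oxygen content 4 % by mass (≥ 3 % by mass), the soil oxygenator falls in Class 5.1.
Class 5.1 net quantity: (three 13 g packs = 39 g) + (three 0.6 oz packs = 51.12 g) = 90.12 g.
That is within the Class 5.1 road limit of 100 g.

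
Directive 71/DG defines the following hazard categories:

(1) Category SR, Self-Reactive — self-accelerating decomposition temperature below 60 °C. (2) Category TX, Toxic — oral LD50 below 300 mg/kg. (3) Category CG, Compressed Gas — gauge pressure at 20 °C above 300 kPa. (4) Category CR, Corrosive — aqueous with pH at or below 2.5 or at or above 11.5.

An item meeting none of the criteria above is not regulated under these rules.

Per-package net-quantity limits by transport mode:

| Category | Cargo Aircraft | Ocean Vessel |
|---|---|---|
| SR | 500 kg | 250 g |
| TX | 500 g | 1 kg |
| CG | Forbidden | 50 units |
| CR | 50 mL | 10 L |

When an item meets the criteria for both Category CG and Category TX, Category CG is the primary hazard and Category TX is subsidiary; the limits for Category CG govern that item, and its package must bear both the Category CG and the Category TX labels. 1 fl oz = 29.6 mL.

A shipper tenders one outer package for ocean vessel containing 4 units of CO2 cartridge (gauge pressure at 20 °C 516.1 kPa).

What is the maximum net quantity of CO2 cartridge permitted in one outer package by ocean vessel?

50 units

Gauge pressure at 20 °C 516.1 kPa meets the Category CG criterion (Compressed Gas), so the CO2 cartridge is Category CG.
The ocean vessel limit for Category CG is 50 units.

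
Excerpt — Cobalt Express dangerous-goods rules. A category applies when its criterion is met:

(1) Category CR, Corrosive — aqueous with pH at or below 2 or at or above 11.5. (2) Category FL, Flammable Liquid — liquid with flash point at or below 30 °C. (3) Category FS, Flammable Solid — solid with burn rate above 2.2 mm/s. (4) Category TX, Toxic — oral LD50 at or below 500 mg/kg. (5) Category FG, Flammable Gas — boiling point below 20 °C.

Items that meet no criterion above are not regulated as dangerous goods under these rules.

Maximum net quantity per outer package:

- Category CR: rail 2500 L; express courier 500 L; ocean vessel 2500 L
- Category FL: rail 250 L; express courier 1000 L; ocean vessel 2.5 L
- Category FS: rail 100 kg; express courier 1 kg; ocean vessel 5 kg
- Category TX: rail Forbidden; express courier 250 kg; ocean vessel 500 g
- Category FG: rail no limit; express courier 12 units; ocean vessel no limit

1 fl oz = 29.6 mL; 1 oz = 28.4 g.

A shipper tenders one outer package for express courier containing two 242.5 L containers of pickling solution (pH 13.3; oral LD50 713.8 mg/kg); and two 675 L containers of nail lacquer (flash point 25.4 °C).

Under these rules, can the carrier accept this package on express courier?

Pickling solution: pH 13.3 ≥ 11.5 → Category CR (Corrosive).
Flash point 25.4 °C meets the Category FL criterion (Flammable Liquid), so the nail lacquer is Category FL.
Category FL quantity: two 675 L containers = 1350 L.
1350 L > 1000 L (express courier limit, Category FL) — over the limit.
Category CR quantity: two 242.5 L containers = 485 L.
That is within the Category CR express courier limit of 500 L.

No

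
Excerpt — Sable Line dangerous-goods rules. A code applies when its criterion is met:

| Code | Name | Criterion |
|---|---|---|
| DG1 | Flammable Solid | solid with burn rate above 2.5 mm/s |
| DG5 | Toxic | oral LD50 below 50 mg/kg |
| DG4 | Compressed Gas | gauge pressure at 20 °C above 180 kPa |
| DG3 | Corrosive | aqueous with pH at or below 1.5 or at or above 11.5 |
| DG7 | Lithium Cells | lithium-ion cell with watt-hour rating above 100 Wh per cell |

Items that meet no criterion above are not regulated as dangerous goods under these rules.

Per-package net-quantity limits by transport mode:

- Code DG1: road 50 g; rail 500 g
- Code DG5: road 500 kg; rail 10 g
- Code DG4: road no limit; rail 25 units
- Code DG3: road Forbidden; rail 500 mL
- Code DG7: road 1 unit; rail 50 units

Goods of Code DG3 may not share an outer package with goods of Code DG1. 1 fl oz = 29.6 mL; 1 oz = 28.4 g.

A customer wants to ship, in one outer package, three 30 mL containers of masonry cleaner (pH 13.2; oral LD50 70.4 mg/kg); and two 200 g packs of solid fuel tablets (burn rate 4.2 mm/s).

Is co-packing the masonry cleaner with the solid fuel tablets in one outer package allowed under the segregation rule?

With pH 13.2 (≥ 11.5), the masonry cleaner falls in Code DG3.
With burn rate 4.2 mm/s (> 2.5 mm/s), the solid fuel tablets fall in Code DG1.
Code DG3 and Code DG1 may not share an outer package.

No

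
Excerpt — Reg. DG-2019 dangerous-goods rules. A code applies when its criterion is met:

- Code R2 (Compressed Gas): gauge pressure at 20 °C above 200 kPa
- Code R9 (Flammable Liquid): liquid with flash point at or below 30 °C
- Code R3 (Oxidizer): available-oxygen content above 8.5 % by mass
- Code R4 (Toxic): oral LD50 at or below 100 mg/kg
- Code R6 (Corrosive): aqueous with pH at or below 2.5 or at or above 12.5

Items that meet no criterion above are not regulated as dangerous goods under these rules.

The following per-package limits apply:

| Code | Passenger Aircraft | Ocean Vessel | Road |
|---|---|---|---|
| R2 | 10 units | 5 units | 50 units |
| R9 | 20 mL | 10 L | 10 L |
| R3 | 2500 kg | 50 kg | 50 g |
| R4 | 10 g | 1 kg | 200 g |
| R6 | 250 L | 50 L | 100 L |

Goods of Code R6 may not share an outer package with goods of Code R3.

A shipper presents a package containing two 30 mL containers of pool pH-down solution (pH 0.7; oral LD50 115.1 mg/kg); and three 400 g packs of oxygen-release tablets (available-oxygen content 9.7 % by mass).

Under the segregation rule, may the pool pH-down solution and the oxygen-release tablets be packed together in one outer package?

Pool pH-down solution: pH 0.7 ≤ 2.5 → Code R6 (Corrosive).
The oxygen-release tablets have available-oxygen content 9.7 % by mass, which is > 8.5 % by mass, so they are Code R3 (Oxidizer).
Code R6 and Code R3 may not share an outer package.

No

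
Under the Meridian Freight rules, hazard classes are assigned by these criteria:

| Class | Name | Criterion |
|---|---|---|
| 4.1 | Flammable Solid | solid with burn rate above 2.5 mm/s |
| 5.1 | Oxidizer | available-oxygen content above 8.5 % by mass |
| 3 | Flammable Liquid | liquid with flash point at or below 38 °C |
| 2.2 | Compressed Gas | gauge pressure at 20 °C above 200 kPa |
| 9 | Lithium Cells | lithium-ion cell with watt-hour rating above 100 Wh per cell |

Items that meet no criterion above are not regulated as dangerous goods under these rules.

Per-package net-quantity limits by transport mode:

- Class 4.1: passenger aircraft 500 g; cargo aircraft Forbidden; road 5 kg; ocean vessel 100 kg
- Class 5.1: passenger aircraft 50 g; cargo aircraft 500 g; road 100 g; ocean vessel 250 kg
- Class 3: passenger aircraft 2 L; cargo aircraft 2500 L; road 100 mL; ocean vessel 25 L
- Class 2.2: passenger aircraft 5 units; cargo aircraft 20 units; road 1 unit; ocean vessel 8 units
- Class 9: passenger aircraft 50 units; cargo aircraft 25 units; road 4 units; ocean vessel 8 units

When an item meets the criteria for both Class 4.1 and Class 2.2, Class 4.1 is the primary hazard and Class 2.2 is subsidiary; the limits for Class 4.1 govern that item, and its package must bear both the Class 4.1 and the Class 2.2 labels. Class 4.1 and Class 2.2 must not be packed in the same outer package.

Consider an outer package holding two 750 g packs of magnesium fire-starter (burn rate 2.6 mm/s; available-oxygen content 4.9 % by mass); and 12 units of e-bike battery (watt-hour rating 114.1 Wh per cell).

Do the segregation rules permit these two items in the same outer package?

Yes

Magnesium fire-starter: burn rate 2.6 mm/s > 2.5 mm/s → Class 4.1 (Flammable Solid).
With watt-hour rating 114.1 Wh per cell (> 100 Wh per cell), the e-bike battery falls in Class 9.
No segregation rule bars Class 4.1 with Class 9.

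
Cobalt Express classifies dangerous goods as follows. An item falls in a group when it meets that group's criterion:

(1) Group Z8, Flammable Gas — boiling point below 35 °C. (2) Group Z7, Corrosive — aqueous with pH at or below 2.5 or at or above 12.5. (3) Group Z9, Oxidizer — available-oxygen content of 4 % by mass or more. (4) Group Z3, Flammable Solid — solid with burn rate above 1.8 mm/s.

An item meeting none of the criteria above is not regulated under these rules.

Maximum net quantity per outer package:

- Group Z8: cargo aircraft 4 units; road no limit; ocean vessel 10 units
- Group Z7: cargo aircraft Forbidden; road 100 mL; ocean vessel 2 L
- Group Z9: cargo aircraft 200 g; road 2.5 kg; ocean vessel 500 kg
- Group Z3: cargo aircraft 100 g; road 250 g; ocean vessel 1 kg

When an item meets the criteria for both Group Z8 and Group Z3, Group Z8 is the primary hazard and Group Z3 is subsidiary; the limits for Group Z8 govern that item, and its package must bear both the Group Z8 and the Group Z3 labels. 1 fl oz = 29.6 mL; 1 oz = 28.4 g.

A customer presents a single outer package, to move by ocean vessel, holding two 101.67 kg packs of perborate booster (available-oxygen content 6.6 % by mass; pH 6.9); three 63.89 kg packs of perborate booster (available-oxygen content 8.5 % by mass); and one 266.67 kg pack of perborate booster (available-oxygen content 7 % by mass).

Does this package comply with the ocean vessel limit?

Perborate booster: available-oxygen content 6.6 % by mass ≥ 4 % by mass → Group Z9 (Oxidizer).
Perborate booster: available-oxygen content 8.5 % by mass ≥ 4 % by mass → Group Z9 (Oxidizer).
Perborate booster: available-oxygen content 7 % by mass ≥ 4 % by mass → Group Z9 (Oxidizer).
Group Z9 net quantity: (two 101.67 kg packs = 203.34 kg) + (three 63.89 kg packs = 191.67 kg) + 266.67 kg = 661.68 kg.
That exceeds the Group Z9 ocean vessel limit of 500 kg.

No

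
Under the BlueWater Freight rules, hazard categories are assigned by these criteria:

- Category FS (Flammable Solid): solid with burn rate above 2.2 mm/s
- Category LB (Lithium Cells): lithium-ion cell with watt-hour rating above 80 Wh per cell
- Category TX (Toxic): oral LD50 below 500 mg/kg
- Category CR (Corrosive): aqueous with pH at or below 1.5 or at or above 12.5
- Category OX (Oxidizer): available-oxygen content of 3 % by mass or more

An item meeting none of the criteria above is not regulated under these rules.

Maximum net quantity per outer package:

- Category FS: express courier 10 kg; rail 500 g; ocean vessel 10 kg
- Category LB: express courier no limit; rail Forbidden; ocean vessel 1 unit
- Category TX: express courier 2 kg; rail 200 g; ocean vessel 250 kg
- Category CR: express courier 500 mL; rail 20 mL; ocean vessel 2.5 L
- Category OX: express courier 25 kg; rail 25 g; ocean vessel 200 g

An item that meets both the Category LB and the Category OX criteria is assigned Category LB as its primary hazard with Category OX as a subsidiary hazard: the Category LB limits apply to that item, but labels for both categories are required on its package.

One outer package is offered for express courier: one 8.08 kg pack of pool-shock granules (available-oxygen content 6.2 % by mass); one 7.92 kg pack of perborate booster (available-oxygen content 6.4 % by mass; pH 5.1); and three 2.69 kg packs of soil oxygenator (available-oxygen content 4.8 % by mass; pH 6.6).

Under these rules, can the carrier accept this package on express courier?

Yes

Pool-shock granules: available-oxygen content 6.2 % by mass ≥ 3 % by mass → Category OX (Oxidizer).
With available-oxygen content 6.4 % by mass (≥ 3 % by mass), the perborate booster falls in Category OX.
The soil oxygenator has available-oxygen content 4.8 % by mass, which is ≥ 3 % by mass, so it is Category OX (Oxidizer).
Total Category OX: 8.08 kg + 7.92 kg + (three 2.69 kg packs = 8.07 kg) = 24.07 kg.
24.07 kg ≤ 25 kg (express courier limit, Category OX) — within limit.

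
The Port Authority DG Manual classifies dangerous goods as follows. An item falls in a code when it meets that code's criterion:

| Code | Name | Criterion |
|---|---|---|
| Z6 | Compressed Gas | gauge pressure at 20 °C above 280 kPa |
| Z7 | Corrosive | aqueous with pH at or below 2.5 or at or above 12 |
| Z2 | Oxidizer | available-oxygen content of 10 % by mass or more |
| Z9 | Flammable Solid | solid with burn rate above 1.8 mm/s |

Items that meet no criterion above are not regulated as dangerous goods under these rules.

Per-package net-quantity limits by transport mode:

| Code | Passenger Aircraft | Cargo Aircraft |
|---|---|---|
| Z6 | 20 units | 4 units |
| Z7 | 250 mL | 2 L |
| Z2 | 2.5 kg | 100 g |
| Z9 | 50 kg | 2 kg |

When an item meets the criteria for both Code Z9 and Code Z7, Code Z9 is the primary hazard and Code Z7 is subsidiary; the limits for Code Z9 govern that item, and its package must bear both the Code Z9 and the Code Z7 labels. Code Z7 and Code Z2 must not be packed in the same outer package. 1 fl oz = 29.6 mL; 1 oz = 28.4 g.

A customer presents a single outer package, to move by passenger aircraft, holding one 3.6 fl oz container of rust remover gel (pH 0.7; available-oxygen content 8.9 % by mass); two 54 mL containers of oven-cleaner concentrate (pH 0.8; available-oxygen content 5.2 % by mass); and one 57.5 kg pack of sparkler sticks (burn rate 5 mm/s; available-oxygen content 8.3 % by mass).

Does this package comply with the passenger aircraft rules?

With pH 0.7 (≤ 2.5), the rust remover gel falls in Code Z7.
The oven-cleaner concentrate has pH 0.8, which is ≤ 2.5, so it is Code Z7 (Corrosive).
With burn rate 5 mm/s (> 1.8 mm/s), the sparkler sticks fall in Code Z9.
Code Z9 quantity: 57.5 kg.
That exceeds the Code Z9 passenger aircraft limit of 50 kg.
Total Code Z7: (one 3.6 fl oz container = 106.56 mL) + (two 54 mL containers = 108 mL) = 214.56 mL.
That is within the Code Z7 passenger aircraft limit of 250 mL.
The segregation rule (Code Z7 with Code Z2) does not apply to Code Z9 with Code Z7.

No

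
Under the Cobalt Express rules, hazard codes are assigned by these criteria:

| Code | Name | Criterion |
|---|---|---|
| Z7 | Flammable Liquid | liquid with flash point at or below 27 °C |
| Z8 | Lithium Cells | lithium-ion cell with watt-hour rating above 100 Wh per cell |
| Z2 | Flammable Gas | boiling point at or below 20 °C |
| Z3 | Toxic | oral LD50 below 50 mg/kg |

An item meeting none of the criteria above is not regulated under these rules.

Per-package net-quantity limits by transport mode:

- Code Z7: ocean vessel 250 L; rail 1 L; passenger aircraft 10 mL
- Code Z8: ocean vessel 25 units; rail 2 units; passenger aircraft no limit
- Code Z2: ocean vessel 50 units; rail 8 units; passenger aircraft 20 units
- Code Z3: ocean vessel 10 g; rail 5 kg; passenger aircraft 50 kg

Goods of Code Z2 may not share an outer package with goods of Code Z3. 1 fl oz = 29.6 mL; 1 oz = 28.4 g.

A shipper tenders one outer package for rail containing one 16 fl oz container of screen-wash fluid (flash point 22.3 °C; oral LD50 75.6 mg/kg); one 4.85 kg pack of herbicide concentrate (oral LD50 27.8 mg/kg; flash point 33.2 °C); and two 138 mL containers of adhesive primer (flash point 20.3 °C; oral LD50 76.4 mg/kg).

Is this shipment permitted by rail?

The screen-wash fluid has flash point 22.3 °C, which is ≤ 27 °C, so it is Code Z7 (Flammable Liquid).
Oral LD50 27.8 mg/kg meets the Code Z3 criterion (Toxic), so the herbicide concentrate is Code Z3.
Flash point 20.3 °C meets the Code Z7 criterion (Flammable Liquid), so the adhesive primer is Code Z7.
Total Code Z7: (one 16 fl oz container = 473.6 mL) + (two 138 mL containers = 276 mL) = 749.6 mL.
That is within the Code Z7 rail limit of 1 L.
Code Z3 quantity: 4.85 kg.
4.85 kg is within the rail limit of 5 kg for Code Z3.
The segregation rule (Code Z2 with Code Z3) does not apply to Code Z7 with Code Z3.
Every hazard code is within its rail limit and no segregation rule is violated.

Yes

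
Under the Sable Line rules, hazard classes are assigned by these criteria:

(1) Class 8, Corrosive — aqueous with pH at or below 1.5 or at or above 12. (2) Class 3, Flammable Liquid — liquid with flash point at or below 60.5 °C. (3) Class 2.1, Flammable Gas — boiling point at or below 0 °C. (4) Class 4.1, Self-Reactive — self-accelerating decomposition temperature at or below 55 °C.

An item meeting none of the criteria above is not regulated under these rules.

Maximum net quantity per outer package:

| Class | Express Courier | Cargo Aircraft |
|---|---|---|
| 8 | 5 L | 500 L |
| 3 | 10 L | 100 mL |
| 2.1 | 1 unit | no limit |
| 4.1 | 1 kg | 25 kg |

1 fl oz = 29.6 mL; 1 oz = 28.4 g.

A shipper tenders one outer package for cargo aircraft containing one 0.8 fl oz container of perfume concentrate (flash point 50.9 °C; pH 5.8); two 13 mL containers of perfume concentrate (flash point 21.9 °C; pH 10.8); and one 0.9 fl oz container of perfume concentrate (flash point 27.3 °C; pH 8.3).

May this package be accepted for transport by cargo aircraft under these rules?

Yes

The perfume concentrate has flash point 50.9 °C, which is ≤ 60.5 °C, so it is Class 3 (Flammable Liquid).
Flash point 21.9 °C meets the Class 3 criterion (Flammable Liquid), so the perfume concentrate is Class 3.
Flash point 27.3 °C meets the Class 3 criterion (Flammable Liquid), so the perfume concentrate is Class 3.
Total Class 3: (one 0.8 fl oz container = 23.68 mL) + (two 13 mL containers = 26 mL) + (one 0.9 fl oz container = 26.64 mL) = 76.32 mL.
76.32 mL ≤ 100 mL (cargo aircraft limit, Class 3) — within limit.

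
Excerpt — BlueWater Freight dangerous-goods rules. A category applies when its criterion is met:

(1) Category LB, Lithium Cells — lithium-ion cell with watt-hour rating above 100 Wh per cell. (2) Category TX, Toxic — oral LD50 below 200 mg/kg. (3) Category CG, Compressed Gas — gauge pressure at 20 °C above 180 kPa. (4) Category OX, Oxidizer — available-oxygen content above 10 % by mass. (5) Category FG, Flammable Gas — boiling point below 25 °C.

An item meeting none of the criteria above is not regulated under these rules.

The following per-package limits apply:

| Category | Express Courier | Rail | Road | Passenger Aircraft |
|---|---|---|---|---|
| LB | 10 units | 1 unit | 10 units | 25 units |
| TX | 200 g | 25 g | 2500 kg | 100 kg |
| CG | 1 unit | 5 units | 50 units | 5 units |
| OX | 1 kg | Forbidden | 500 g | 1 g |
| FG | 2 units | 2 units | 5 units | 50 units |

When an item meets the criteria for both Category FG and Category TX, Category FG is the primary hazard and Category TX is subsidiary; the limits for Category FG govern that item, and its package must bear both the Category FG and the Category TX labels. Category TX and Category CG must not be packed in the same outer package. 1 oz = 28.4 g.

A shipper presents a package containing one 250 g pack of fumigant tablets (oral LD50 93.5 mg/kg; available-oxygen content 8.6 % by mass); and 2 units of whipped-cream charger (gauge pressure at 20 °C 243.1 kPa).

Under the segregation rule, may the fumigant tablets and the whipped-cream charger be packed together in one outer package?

With oral LD50 93.5 mg/kg (< 200 mg/kg), the fumigant tablets fall in Category TX.
Gauge pressure at 20 °C 243.1 kPa meets the Category CG criterion (Compressed Gas), so the whipped-cream charger is Category CG.
Category TX and Category CG may not share an outer package.

No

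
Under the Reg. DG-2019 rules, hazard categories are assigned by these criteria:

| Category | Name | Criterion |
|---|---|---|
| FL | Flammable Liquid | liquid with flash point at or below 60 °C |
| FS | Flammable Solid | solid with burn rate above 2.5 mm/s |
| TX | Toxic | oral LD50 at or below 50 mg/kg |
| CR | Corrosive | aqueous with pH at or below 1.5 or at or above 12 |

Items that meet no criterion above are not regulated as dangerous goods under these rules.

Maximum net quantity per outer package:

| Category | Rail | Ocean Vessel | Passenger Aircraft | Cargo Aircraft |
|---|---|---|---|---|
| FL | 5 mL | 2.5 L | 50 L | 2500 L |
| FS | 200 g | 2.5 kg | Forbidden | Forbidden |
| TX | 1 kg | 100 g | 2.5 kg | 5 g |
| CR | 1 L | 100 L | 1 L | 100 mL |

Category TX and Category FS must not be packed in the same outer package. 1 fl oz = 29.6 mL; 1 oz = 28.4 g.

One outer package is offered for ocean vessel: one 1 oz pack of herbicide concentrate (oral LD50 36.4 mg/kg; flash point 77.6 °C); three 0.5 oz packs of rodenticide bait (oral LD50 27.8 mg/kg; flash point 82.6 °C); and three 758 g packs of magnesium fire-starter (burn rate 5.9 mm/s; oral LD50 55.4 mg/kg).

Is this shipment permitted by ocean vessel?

No

The herbicide concentrate has oral LD50 36.4 mg/kg, which is ≤ 50 mg/kg, so it is Category TX (Toxic).
Oral LD50 27.8 mg/kg meets the Category TX criterion (Toxic), so the rodenticide bait is Category TX.
With burn rate 5.9 mm/s (> 2.5 mm/s), the magnesium fire-starter falls in Category FS.
Category TX net quantity: (one 1 oz pack = 28.4 g) + (three 0.5 oz packs = 42.6 g) = 71 g.
71 g is within the ocean vessel limit of 100 g for Category TX.
Category FS quantity: three 758 g packs = 2.274 kg.
2.274 kg ≤ 2.5 kg (ocean vessel limit, Category FS) — within limit.
Category TX and Category FS may not share an outer package.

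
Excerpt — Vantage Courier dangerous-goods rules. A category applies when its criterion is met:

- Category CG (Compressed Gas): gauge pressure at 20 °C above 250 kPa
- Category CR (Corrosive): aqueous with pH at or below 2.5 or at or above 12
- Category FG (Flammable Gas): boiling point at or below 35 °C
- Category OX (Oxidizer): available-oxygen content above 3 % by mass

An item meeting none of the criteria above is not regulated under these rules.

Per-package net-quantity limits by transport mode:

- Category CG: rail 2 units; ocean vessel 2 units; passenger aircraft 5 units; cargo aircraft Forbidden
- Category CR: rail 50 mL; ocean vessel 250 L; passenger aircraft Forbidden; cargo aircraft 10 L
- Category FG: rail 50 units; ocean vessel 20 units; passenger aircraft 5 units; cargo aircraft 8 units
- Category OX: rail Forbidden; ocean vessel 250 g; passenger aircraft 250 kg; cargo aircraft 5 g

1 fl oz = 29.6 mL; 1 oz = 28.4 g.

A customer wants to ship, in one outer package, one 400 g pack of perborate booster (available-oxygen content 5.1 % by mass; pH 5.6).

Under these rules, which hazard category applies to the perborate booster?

Category OX

The perborate booster has available-oxygen content 5.1 % by mass, which is > 3 % by mass, so it is Category OX (Oxidizer).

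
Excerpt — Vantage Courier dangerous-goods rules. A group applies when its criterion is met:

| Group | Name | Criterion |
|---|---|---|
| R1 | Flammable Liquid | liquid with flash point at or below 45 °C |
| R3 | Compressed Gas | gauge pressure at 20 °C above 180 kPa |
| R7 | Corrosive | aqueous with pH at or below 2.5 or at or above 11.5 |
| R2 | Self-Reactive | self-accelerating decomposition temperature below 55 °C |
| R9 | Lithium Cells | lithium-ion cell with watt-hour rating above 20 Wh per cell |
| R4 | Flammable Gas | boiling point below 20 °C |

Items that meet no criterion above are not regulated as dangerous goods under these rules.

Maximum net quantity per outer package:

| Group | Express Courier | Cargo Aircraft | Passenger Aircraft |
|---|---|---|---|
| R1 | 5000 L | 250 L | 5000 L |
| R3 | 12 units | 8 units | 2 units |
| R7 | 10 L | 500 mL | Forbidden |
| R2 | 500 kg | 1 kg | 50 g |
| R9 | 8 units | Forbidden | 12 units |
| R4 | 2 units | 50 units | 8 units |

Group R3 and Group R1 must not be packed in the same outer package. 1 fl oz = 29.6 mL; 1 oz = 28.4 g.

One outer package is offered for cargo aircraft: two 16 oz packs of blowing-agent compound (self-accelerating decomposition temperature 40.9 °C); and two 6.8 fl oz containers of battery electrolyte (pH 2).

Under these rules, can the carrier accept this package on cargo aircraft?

With self-accelerating decomposition temperature 40.9 °C (< 55 °C), the blowing-agent compound falls in Group R2.
With pH 2 (≤ 2.5), the battery electrolyte falls in Group R7.
Group R2 quantity: two 16 oz packs = 908.8 g.
908.8 g ≤ 1 kg (cargo aircraft limit, Group R2) — within limit.
Group R7 quantity: two 6.8 fl oz containers = 402.56 mL.
402.56 mL is within the cargo aircraft limit of 500 mL for Group R7.
The segregation rule (Group R3 with Group R1) does not apply to Group R2 with Group R7.
Every hazard group is within its cargo aircraft limit and no segregation rule is violated.

Yes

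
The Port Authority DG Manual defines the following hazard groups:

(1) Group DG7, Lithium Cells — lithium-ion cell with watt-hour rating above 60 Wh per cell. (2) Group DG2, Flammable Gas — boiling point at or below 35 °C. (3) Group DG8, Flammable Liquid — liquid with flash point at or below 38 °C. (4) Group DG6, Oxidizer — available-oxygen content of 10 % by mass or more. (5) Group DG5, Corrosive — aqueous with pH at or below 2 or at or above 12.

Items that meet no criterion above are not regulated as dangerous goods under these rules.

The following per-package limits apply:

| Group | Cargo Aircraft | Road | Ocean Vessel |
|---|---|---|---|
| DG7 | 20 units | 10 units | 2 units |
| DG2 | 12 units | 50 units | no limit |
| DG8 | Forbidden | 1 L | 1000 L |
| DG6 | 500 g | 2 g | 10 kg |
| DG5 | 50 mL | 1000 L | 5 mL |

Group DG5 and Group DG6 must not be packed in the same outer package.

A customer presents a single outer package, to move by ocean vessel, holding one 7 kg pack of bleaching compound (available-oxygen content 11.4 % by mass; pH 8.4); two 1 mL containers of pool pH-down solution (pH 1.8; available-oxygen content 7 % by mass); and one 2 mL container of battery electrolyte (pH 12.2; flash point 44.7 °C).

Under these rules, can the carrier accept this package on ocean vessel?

No

With available-oxygen content 11.4 % by mass (≥ 10 % by mass), the bleaching compound falls in Group DG6.
Pool pH-down solution: pH 1.8 ≤ 2 → Group DG5 (Corrosive).
The battery electrolyte has pH 12.2, which is ≥ 12, so it is Group DG5 (Corrosive).
Group DG5 net quantity: (two 1 mL containers = 2 mL) + 2 mL = 4 mL.
4 mL ≤ 5 mL (ocean vessel limit, Group DG5) — within limit.
Group DG6 quantity: 7 kg.
7 kg ≤ 10 kg (ocean vessel limit, Group DG6) — within limit.
Group DG5 and Group DG6 may not share an outer package.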